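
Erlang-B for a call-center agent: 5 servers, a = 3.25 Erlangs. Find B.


B(c,a) = (a^c/c!) / Σ_{k=0}^{c} a^k/k!
a^5/5! = 3.021590
Σ terms (k=0..5): 1.00000 + 3.25000 + 5.28125 + 5.72135 + 4.64860 + 3.02159 = 22.922795
B = 3.021590/22.922795 = 0.131816

Final: 0.131816


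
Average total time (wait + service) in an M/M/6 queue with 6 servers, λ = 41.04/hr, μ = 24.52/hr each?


a = 1.6737; ρ = 0.2790; P₀ = 0.187452
Lq = P₀·a^c·ρ/(c!(1−ρ)²) = 0.003071
Wq = Lq/λ = 0.003071/41.04 = 0.00007483 hr
W = Wq + 1/μ = 0.00007483 + 0.04078 = 0.04086 hr

Final: 0.04086 hr


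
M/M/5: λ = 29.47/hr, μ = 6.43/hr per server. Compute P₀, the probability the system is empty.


a = λ/μ = 29.47/6.43 = 4.5832; ρ = a/c = 0.9166
Σ_{k=0}^{4} a^k/k! (terms k=0..4) = 1.00000 + 4.58320 + 10.50288 + 16.04561 + 18.38508 = 50.51677
Tail: a^5/(5!(1−ρ)) = 2022.30108/(120·0.08336) = 202.16723
P₀ = 1/(50.51677 + 202.16723) = 1/252.68399 = 0.003958

Final: 0.003958


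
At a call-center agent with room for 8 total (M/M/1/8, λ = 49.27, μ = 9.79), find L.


ρ = 49.27/9.79 = 5.0327
L = ρ[1 − (K+1)ρ^K + Kρ^(K+1)] / [(1−ρ)(1−ρ^(K+1))]
Numerator: 5.0327·(1 − 9·411527.596530 + 8·2071089.344336) = 64745346.588756
Denominator: (-4.0327)·(-2071088.344336) = 8352049.829864
L = 64745346.588756/8352049.829864 = 7.7520

Final: 7.7520


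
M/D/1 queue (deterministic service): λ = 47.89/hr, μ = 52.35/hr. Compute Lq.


ρ = 47.89/52.35 = 0.9148
M/D/1: Lq = ρ²/(2(1−ρ)) = 0.8369/(2·0.08520) = 4.91143

Final: 4.91143


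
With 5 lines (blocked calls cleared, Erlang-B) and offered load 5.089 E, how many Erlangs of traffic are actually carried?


B(5,5.089) = 0.292047 (Erlang-B)
Carried load = a(1 − B) = 5.089·(1 − 0.292047) = 5.089·0.707953 = 3.6028 E

Final: 3.6028 Erlangs


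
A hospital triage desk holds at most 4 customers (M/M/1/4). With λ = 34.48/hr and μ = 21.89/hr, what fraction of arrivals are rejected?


ρ = λ/μ = 34.48/21.89 = 1.5751
P_K = (1−ρ)ρ^K/(1−ρ^(K+1)) = (-0.5751·6.155821)/(1 − 9.696332)
= -3.540511/-8.696332 = 0.407127

Final: 0.407127


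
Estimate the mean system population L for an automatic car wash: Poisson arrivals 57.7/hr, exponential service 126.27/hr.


ρ = λ/μ = 57.7/126.27 = 0.4570
L = ρ/(1−ρ) = 0.4570/(1 − 0.4570) = 0.4570/0.5430 = 0.8415

Final: 0.8415


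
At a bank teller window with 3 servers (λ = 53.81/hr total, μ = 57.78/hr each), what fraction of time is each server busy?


ρ = λ/(cμ) = 53.81/(3·57.78) = 53.81/173.34 = 0.3104

Final: 0.3104


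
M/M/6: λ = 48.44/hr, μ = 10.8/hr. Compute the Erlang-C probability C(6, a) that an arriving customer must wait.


a = λ/μ = 4.4852; ρ = a/6 = 0.7475
P₀ = 0.009315 (from M/M/c formula)
C(c,a) = [a^c/(c!(1−ρ))]·P₀ = [8141.08471/(720·0.2525)]·0.009315
= 44.78592·0.009315 = 0.417174

Final: 0.417174


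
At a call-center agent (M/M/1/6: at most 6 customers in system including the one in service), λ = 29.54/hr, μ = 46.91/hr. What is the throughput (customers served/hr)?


ρ = 0.6297; P_K = (1−ρ)ρ^6/(1−ρ^7) = 0.024033
λ_eff = λ(1 − P_K) = 29.54·(1 − 0.024033) = 29.54·0.975967 = 28.8301 /hr

Final: 28.8301 /hr


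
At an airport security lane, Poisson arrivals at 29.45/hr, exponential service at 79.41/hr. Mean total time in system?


W = 1/(μ−λ) = 1/(79.41 − 29.45) = 1/49.96 = 0.02002 hr

Final: 0.02002 hr


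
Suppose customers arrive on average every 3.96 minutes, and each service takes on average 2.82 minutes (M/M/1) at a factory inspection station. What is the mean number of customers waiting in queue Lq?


λ = 60/3.96 = 15.1515 /hr
μ = 60/2.82 = 21.2766 /hr
ρ = λ/μ = 15.1515/21.2766 = 0.7121
Lq = ρ²/(1−ρ) = 0.5071/0.2879 = 1.7616

Final: 1.7616


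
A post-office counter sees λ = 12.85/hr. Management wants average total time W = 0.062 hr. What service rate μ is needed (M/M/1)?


W = 1/(μ−λ) ⇒ μ − λ = 1/W = 1/0.062 = 16.1290
μ = λ + 1/W = 12.85 + 16.1290 = 28.9790 per hr

Final: 28.9790 /hr


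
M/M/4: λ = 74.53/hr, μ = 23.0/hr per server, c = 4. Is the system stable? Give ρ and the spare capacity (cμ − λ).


Total capacity cμ = 4·23.0 = 92.00/hr
ρ = λ/(cμ) = 74.53/92.00 = 0.8101
Stable ⇔ ρ < 1: YES
Spare capacity = cμ − λ = 92.00 − 74.53 = 17.47/hr

Final: ρ = 0.8101; stable; margin = 17.47/hr


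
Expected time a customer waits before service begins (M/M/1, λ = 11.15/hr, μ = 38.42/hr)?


ρ = 11.15/38.42 = 0.2902
Wq = ρ/(μ−λ) = 0.2902/(38.42 − 11.15) = 0.2902/27.27 = 0.01064 hr

Final: 0.01064 hr


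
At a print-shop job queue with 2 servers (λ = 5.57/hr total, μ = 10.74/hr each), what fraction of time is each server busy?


ρ = λ/(cμ) = 5.57/(2·10.74) = 5.57/21.48 = 0.2593

Final: 0.2593


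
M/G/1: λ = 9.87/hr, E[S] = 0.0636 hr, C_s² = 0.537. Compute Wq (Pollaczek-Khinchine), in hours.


ρ = λ·E[S] = 9.87·0.0636 = 0.6277
E[S²] = E[S]²(1+C_s²) = 0.0636²·(1+0.537) = 0.006217
Wq = λ·E[S²]/(2(1−ρ)) = 9.87·0.006217/(2·0.3723) = 0.08242 hr

Final: 0.08242 hr


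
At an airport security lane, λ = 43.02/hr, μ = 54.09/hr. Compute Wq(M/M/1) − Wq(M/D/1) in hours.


ρ = 43.02/54.09 = 0.7953
Wq(M/M/1) = ρ/(μ−λ) = 0.7953/11.07 = 0.07185 hr
Wq(M/D/1) = ρ/(2(μ−λ)) = 0.03592 hr
Savings = 0.07185 − 0.03592 = 0.03592 hr

Final: 0.03592 hr


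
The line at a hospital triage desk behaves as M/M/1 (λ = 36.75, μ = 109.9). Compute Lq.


ρ = 36.75/109.9 = 0.3344
Lq = ρ²/(1−ρ) = 0.1118/0.6656 = 0.1680

Final: 0.1680


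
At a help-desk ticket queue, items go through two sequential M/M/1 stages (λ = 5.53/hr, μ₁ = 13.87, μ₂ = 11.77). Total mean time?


Each node sees arrival rate λ = 5.53/hr (tandem ⇒ throughput preserved).
W₁ = 1/(μ₁−λ) = 1/(13.87−5.53) = 0.11990 hr
W₂ = 1/(μ₂−λ) = 1/(11.77−5.53) = 0.16026 hr
W_total = W₁ + W₂ = 0.11990 + 0.16026 = 0.28016 hr

Final: 0.28016 hr


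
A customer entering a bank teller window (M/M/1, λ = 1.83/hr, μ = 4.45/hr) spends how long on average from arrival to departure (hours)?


W = 1/(μ−λ) = 1/(4.45 − 1.83) = 1/2.62 = 0.3817 hr

Final: 0.3817 hr


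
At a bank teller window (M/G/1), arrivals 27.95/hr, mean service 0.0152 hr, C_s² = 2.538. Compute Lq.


ρ = λ·E[S] = 27.95·0.0152 = 0.4248
Lq = ρ²(1+C_s²)/(2(1−ρ)) = 0.1805·(1+2.538)/(2·0.5752)
= 0.1805·3.5380/1.1503 = 0.55512

Final: 0.55512


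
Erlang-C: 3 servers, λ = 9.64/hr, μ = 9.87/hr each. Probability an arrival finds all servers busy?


a = λ/μ = 0.9767; ρ = a/3 = 0.3256
P₀ = 0.372591 (from M/M/c formula)
C(c,a) = [a^c/(c!(1−ρ))]·P₀ = [0.93171/(6·0.6744)]·0.372591
= 0.23024·0.372591 = 0.085787

Final: 0.085787


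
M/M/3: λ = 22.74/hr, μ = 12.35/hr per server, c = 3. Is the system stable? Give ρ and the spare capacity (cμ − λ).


Total capacity cμ = 3·12.35 = 37.05/hr
ρ = λ/(cμ) = 22.74/37.05 = 0.6138
Stable ⇔ ρ < 1: YES
Spare capacity = cμ − λ = 37.05 − 22.74 = 14.31/hr

Final: ρ = 0.6138; stable; margin = 14.31/hr


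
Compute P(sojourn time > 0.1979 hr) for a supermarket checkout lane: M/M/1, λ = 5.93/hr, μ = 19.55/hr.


W ~ Exponential(μ−λ) for M/M/1.
μ − λ = 19.55 − 5.93 = 13.6200
P(W > t) = e^{−(μ−λ)t} = e^{−2.6954} = 0.067516

Final: 0.067516


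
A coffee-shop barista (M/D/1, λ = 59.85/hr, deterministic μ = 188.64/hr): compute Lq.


ρ = 59.85/188.64 = 0.3173
M/D/1: Lq = ρ²/(2(1−ρ)) = 0.1007/(2·0.6827) = 0.07372

Final: 0.07372


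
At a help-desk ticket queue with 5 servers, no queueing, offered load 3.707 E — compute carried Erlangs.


B(5,3.707) = 0.172744 (Erlang-B)
Carried load = a(1 − B) = 3.707·(1 − 0.172744) = 3.707·0.827256 = 3.0666 E

Final: 3.0666 Erlangs


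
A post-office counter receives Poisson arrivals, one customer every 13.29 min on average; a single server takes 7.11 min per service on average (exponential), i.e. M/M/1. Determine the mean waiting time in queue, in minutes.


λ = 60/13.29 = 4.5147 /hr
μ = 60/7.11 = 8.4388 /hr
ρ = λ/μ = 4.5147/8.4388 = 0.5350
Wq = ρ/(μ−λ) = 0.5350/(8.4388−4.5147) = 0.13633 hr
In minutes: 0.13633·60 = 8.180 min

Final: 8.180 min


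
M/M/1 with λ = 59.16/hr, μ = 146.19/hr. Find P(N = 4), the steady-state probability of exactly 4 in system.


ρ = 59.16/146.19 = 0.4047
P_n = (1−ρ)·ρ^n = (1 − 0.4047)·0.4047^4 = 0.5953·0.026819 = 0.015966

Final: 0.015966


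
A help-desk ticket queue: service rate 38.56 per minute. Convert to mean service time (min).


Mean service time = 1/μ = 1/38.56 minute = 0.02593 minute
In minutes: 0.02593 × 1 = 0.02593 min

Final: 0.02593 min


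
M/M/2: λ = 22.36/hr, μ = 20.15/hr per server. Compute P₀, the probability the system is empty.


a = λ/μ = 22.36/20.15 = 1.1097; ρ = a/c = 0.5548
Σ_{k=0}^{1} a^k/k! (terms k=0..1) = 1.00000 + 1.10968 = 2.10968
Tail: a^2/(2!(1−ρ)) = 1.23138/(2·0.4452) = 1.38308
P₀ = 1/(2.10968 + 1.38308) = 1/3.49275 = 0.286307

Final: 0.286307


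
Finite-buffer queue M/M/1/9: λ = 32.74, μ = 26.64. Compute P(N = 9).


ρ = λ/μ = 32.74/26.64 = 1.2290
P_K = (1−ρ)ρ^K/(1−ρ^(K+1)) = (-0.2290·6.395877)/(1 − 7.860398)
= -1.464521/-6.860398 = 0.213475

Final: 0.213475


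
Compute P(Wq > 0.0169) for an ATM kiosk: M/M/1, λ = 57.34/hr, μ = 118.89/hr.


ρ = 57.34/118.89 = 0.4823
P(Wq > t) = ρ·e^{−(μ−λ)t} = 0.4823·e^{−1.0402}
= 0.4823·0.353386 = 0.170436

Final: 0.170436


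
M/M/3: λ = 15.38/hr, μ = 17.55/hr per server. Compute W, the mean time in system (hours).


a = 0.8764; ρ = 0.2921; P₀ = 0.413426
Lq = P₀·a^c·ρ/(c!(1−ρ)²) = 0.02703
Wq = Lq/λ = 0.02703/15.38 = 0.001758 hr
W = Wq + 1/μ = 0.001758 + 0.05698 = 0.05874 hr

Final: 0.05874 hr


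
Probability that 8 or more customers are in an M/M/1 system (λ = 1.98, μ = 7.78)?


ρ = 1.98/7.78 = 0.2545
P(N ≥ n) = ρ^n = 0.2545^8 = 0.00001760

Final: 0.00001760


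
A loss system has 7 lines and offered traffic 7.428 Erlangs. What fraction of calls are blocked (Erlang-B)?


B(c,a) = (a^c/c!) / Σ_{k=0}^{c} a^k/k!
a^7/7! = 247.555585
Σ terms (k=0..7): 1.00000 + 7.42800 + 27.58759 + 68.30688 + 126.84587 + 188.44223 + 233.29148 + 247.55559 = 900.457632
B = 247.555585/900.457632 = 0.274922

Final: 0.274922


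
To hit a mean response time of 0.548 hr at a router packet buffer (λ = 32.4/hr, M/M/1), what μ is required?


W = 1/(μ−λ) ⇒ μ − λ = 1/W = 1/0.548 = 1.8248
μ = λ + 1/W = 32.4 + 1.8248 = 34.2248 per hr

Final: 34.2248 /hr


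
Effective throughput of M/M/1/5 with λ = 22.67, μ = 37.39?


ρ = 0.6063; P_K = (1−ρ)ρ^5/(1−ρ^6) = 0.033944
λ_eff = λ(1 − P_K) = 22.67·(1 − 0.033944) = 22.67·0.966056 = 21.9005 /hr

Final: 21.9005 /hr


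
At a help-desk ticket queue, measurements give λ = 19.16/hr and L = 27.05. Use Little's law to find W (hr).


W = L/λ = 27.05/19.16 = 1.4118 hr

Final: 1.4118 hr


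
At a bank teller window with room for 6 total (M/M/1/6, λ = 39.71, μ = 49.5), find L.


ρ = 39.71/49.5 = 0.8022
L = ρ[1 − (K+1)ρ^K + Kρ^(K+1)] / [(1−ρ)(1−ρ^(K+1))]
Numerator: 0.8022·(1 − 7·0.266544 + 6·0.213827) = 0.334654
Denominator: (0.1978)·(0.786173) = 0.155488
L = 0.334654/0.155488 = 2.1523

Final: 2.1523


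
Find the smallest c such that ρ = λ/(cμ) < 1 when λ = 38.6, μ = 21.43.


Stability requires cμ > λ ⇔ c > λ/μ.
λ/μ = 38.6/21.43 = 1.8012
Minimum integer c = ⌊1.8012⌋ + 1 = 2
Check: 2·21.43 = 42.86 > 38.6, while 1·21.43 = 21.43 ≤ 38.6

Final: 2 servers


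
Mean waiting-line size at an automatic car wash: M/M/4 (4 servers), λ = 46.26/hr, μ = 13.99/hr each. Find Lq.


a = λ/μ = 3.3066; ρ = a/4 = 0.8267
P₀ = 0.022453
Lq = P₀·a^c·ρ / (c!·(1−ρ)²) = 0.022453·119.55057·0.8267/(24·0.03005)
= 3.07725

Final: 3.07725


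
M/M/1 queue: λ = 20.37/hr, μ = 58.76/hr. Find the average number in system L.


ρ = λ/μ = 20.37/58.76 = 0.3467
L = ρ/(1−ρ) = 0.3467/(1 − 0.3467) = 0.3467/0.6533 = 0.5306

Final: 0.5306


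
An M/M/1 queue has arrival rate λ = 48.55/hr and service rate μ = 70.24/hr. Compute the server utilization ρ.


ρ = λ/μ = 48.55/70.24 = 0.6912

Final: 0.6912


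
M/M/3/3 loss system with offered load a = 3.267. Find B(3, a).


B(c,a) = (a^c/c!) / Σ_{k=0}^{c} a^k/k!
a^3/3! = 5.811606
Σ terms (k=0..3): 1.00000 + 3.26700 + 5.33664 + 5.81161 = 15.415250
B = 5.811606/15.415250 = 0.377004

Final: 0.377004


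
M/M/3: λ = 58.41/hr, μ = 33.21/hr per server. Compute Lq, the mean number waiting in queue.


a = λ/μ = 1.7588; ρ = a/3 = 0.5863
P₀ = 0.153912
Lq = P₀·a^c·ρ / (c!·(1−ρ)²) = 0.153912·5.44070·0.5863/(6·0.17117)
= 0.47801

Final: 0.47801


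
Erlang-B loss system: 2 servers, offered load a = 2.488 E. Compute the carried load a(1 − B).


B(2,2.488) = 0.470156 (Erlang-B)
Carried load = a(1 − B) = 2.488·(1 − 0.470156) = 2.488·0.529844 = 1.3183 E

Final: 1.3183 Erlangs


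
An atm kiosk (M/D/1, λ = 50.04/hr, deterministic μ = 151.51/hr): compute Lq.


ρ = 50.04/151.51 = 0.3303
M/D/1: Lq = ρ²/(2(1−ρ)) = 0.1091/(2·0.6697) = 0.08144

Final: 0.08144


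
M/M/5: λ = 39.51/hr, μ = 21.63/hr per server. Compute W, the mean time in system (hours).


a = 1.8266; ρ = 0.3653; P₀ = 0.160216
Lq = P₀·a^c·ρ/(c!(1−ρ)²) = 0.02462
Wq = Lq/λ = 0.02462/39.51 = 0.0006232 hr
W = Wq + 1/μ = 0.0006232 + 0.04623 = 0.04686 hr

Final: 0.04686 hr


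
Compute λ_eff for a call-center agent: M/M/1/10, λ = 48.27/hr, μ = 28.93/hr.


ρ = 1.6685; P_K = (1−ρ)ρ^10/(1−ρ^11) = 0.402104
λ_eff = λ(1 − P_K) = 48.27·(1 − 0.402104) = 48.27·0.597896 = 28.8604 /hr

Final: 28.8604 /hr


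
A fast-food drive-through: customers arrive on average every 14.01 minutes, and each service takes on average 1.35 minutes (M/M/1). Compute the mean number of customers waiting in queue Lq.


λ = 60/14.01 = 4.2827 /hr
μ = 60/1.35 = 44.4444 /hr
ρ = λ/μ = 4.2827/44.4444 = 0.09636
Lq = ρ²/(1−ρ) = 0.009285/0.9036 = 0.01028

Final: 0.01028


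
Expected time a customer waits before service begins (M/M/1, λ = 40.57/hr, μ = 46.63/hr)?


ρ = 40.57/46.63 = 0.8700
Wq = ρ/(μ−λ) = 0.8700/(46.63 − 40.57) = 0.8700/6.06 = 0.1436 hr

Final: 0.1436 hr


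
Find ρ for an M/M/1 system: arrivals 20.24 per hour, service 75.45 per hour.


ρ = λ/μ = 20.24/75.45 = 0.2683

Final: 0.2683


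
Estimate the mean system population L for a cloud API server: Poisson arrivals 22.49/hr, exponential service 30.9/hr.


ρ = λ/μ = 22.49/30.9 = 0.7278
L = ρ/(1−ρ) = 0.7278/(1 − 0.7278) = 0.7278/0.2722 = 2.6742

Final: 2.6742


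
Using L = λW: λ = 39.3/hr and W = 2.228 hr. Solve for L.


L = λW = 39.3·2.228 = 87.5604

Final: 87.5604


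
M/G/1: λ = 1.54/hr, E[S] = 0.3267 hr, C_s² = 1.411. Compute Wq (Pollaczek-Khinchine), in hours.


ρ = λ·E[S] = 1.54·0.3267 = 0.5031
E[S²] = E[S]²(1+C_s²) = 0.3267²·(1+1.411) = 0.257333
Wq = λ·E[S²]/(2(1−ρ)) = 1.54·0.257333/(2·0.4969) = 0.39878 hr

Final: 0.39878 hr


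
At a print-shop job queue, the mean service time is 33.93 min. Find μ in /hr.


μ = 1/(service time) in consistent units.
1 hour = 60 min, so μ = 60/33.93 = 1.7683 per hour

Final: 1.7683 /hr


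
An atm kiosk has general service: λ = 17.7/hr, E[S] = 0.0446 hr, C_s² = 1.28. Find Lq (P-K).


ρ = λ·E[S] = 17.7·0.0446 = 0.7894
Lq = ρ²(1+C_s²)/(2(1−ρ)) = 0.6232·(1+1.28)/(2·0.2106)
= 0.6232·2.2800/0.4212 = 3.37368

Final: 3.37368


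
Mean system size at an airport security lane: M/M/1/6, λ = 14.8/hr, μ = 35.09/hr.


ρ = 14.8/35.09 = 0.4218
L = ρ[1 − (K+1)ρ^K + Kρ^(K+1)] / [(1−ρ)(1−ρ^(K+1))]
Numerator: 0.4218·(1 − 7·0.005630 + 6·0.002374) = 0.411161
Denominator: (0.5782)·(0.997626) = 0.576854
L = 0.411161/0.576854 = 0.7128

Final: 0.7128


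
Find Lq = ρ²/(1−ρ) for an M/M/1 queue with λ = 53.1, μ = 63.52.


ρ = 53.1/63.52 = 0.8360
Lq = ρ²/(1−ρ) = 0.6988/0.1640 = 4.2600

Final: 4.2600


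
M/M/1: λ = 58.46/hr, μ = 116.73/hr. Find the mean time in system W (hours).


W = 1/(μ−λ) = 1/(116.73 − 58.46) = 1/58.27 = 0.01716 hr

Final: 0.01716 hr


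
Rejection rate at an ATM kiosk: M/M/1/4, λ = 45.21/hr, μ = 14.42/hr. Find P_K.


ρ = λ/μ = 45.21/14.42 = 3.1352
P_K = (1−ρ)ρ^K/(1−ρ^(K+1)) = (-2.1352·96.622214)/(1 − 302.932754)
= -206.310540/-301.932754 = 0.683300

Final: 0.683300


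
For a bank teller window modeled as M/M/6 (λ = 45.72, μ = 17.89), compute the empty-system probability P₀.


a = λ/μ = 45.72/17.89 = 2.5556; ρ = a/c = 0.4259
Σ_{k=0}^{5} a^k/k! (terms k=0..5) = 1.00000 + 2.55562 + 3.26559 + 2.78187 + 1.77735 + 0.90844 = 12.28887
Tail: a^6/(6!(1−ρ)) = 278.59626/(720·0.5741) = 0.67404
P₀ = 1/(12.28887 + 0.67404) = 1/12.96290 = 0.077143

Final: 0.077143


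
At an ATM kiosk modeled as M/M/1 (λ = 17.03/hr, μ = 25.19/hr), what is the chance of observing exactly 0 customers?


ρ = 17.03/25.19 = 0.6761
P_n = (1−ρ)·ρ^n = (1 − 0.6761)·0.6761^0 = 0.3239·1.000000 = 0.323938

Final: 0.323938


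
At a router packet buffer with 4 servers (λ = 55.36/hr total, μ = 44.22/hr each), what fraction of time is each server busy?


ρ = λ/(cμ) = 55.36/(4·44.22) = 55.36/176.88 = 0.3130

Final: 0.3130


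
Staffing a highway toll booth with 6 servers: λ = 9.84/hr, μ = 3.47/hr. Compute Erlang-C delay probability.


a = λ/μ = 2.8357; ρ = a/6 = 0.4726
P₀ = 0.057975 (from M/M/c formula)
C(c,a) = [a^c/(c!(1−ρ))]·P₀ = [519.98850/(720·0.5274)]·0.057975
= 1.36943·0.057975 = 0.079393

Final: 0.079393


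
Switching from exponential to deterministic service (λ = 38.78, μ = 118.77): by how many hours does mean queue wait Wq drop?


ρ = 38.78/118.77 = 0.3265
Wq(M/M/1) = ρ/(μ−λ) = 0.3265/79.99 = 0.004082 hr
Wq(M/D/1) = ρ/(2(μ−λ)) = 0.002041 hr
Savings = 0.004082 − 0.002041 = 0.002041 hr

Final: 0.002041 hr


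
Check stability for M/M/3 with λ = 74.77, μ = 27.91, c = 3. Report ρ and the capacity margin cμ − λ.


Total capacity cμ = 3·27.91 = 83.73/hr
ρ = λ/(cμ) = 74.77/83.73 = 0.8930
Stable ⇔ ρ < 1: YES
Spare capacity = cμ − λ = 83.73 − 74.77 = 8.96/hr

Final: ρ = 0.8930; stable; margin = 8.96/hr


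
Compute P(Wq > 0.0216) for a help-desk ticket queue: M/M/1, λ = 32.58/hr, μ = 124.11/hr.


ρ = 32.58/124.11 = 0.2625
P(Wq > t) = ρ·e^{−(μ−λ)t} = 0.2625·e^{−1.9770}
= 0.2625·0.138477 = 0.036352

Final: 0.036352


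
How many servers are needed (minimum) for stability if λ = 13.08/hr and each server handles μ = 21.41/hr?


Stability requires cμ > λ ⇔ c > λ/μ.
λ/μ = 13.08/21.41 = 0.6109
Minimum integer c = ⌊0.6109⌋ + 1 = 1
Check: 1·21.41 = 21.41 > 13.08, while 0·21.41 = 0.00 ≤ 13.08

Final: 1 servers


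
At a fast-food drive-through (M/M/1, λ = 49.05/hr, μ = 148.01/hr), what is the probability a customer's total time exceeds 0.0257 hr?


W ~ Exponential(μ−λ) for M/M/1.
μ − λ = 148.01 − 49.05 = 98.9600
P(W > t) = e^{−(μ−λ)t} = e^{−2.5433} = 0.078609

Final: 0.078609


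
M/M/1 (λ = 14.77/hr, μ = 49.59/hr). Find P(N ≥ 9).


ρ = 14.77/49.59 = 0.2978
P(N ≥ n) = ρ^n = 0.2978^9 = 0.00001844

Final: 0.00001844


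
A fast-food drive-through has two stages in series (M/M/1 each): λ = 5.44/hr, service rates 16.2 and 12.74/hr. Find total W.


Each node sees arrival rate λ = 5.44/hr (tandem ⇒ throughput preserved).
W₁ = 1/(μ₁−λ) = 1/(16.2−5.44) = 0.09294 hr
W₂ = 1/(μ₂−λ) = 1/(12.74−5.44) = 0.13699 hr
W_total = W₁ + W₂ = 0.09294 + 0.13699 = 0.22992 hr

Final: 0.22992 hr


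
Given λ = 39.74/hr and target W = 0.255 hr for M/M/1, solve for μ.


W = 1/(μ−λ) ⇒ μ − λ = 1/W = 1/0.255 = 3.9216
μ = λ + 1/W = 39.74 + 3.9216 = 43.6616 per hr

Final: 43.6616 /hr


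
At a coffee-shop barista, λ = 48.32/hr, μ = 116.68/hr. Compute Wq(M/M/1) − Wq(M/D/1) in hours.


ρ = 48.32/116.68 = 0.4141
Wq(M/M/1) = ρ/(μ−λ) = 0.4141/68.36 = 0.006058 hr
Wq(M/D/1) = ρ/(2(μ−λ)) = 0.003029 hr
Savings = 0.006058 − 0.003029 = 0.003029 hr

Final: 0.003029 hr


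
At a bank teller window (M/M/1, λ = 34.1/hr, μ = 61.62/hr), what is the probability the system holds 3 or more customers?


ρ = 34.1/61.62 = 0.5534
P(N ≥ n) = ρ^n = 0.5534^3 = 0.169472

Final: 0.169472


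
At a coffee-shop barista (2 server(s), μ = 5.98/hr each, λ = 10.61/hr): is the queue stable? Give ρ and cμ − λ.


Total capacity cμ = 2·5.98 = 11.96/hr
ρ = λ/(cμ) = 10.61/11.96 = 0.8871
Stable ⇔ ρ < 1: YES
Spare capacity = cμ − λ = 11.96 − 10.61 = 1.35/hr

Final: ρ = 0.8871; stable; margin = 1.35/hr


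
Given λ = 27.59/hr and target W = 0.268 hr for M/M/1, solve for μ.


W = 1/(μ−λ) ⇒ μ − λ = 1/W = 1/0.268 = 3.7313
μ = λ + 1/W = 27.59 + 3.7313 = 31.3213 per hr

Final: 31.3213 /hr


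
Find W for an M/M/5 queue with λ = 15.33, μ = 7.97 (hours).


a = 1.9235; ρ = 0.3847; P₀ = 0.145217
Lq = P₀·a^c·ρ/(c!(1−ρ)²) = 0.03237
Wq = Lq/λ = 0.03237/15.33 = 0.002112 hr
W = Wq + 1/μ = 0.002112 + 0.12547 = 0.12758 hr

Final: 0.12758 hr


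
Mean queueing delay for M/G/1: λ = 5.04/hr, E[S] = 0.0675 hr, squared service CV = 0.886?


ρ = λ·E[S] = 5.04·0.0675 = 0.3402
E[S²] = E[S]²(1+C_s²) = 0.0675²·(1+0.886) = 0.008593
Wq = λ·E[S²]/(2(1−ρ)) = 5.04·0.008593/(2·0.6598) = 0.03282 hr

Final: 0.03282 hr


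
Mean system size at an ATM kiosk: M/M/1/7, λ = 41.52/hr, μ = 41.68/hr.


ρ = 41.52/41.68 = 0.9962
L = ρ[1 − (K+1)ρ^K + Kρ^(K+1)] / [(1−ρ)(1−ρ^(K+1))]
Numerator: 0.9962·(1 − 8·0.973436 + 7·0.969699) = 0.0004048
Denominator: (0.003839)·(0.030301) = 0.0001163
L = 0.0004048/0.0001163 = 3.4798

Final: 3.4798


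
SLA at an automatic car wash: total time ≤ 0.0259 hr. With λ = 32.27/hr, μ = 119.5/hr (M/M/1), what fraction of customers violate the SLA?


W ~ Exponential(μ−λ) for M/M/1.
μ − λ = 119.5 − 32.27 = 87.2300
P(W > t) = e^{−(μ−λ)t} = e^{−2.2593} = 0.104428

Final: 0.104428


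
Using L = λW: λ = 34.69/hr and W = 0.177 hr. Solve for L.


L = λW = 34.69·0.177 = 6.1401

Final: 6.1401


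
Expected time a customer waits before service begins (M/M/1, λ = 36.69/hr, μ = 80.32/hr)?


ρ = 36.69/80.32 = 0.4568
Wq = ρ/(μ−λ) = 0.4568/(80.32 − 36.69) = 0.4568/43.63 = 0.01047 hr

Final: 0.01047 hr


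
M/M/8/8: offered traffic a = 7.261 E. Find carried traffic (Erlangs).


B(8,7.261) = 0.193810 (Erlang-B)
Carried load = a(1 − B) = 7.261·(1 − 0.193810) = 7.261·0.806190 = 5.8537 E

Final: 5.8537 Erlangs


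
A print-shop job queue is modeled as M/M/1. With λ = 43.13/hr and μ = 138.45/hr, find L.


ρ = λ/μ = 43.13/138.45 = 0.3115
L = ρ/(1−ρ) = 0.3115/(1 − 0.3115) = 0.3115/0.6885 = 0.4525

Final: 0.4525


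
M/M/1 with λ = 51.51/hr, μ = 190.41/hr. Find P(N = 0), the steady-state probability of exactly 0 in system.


ρ = 51.51/190.41 = 0.2705
P_n = (1−ρ)·ρ^n = (1 − 0.2705)·0.2705^0 = 0.7295·1.000000 = 0.729478

Final: 0.729478


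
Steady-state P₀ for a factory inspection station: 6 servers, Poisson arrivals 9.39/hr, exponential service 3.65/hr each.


a = λ/μ = 9.39/3.65 = 2.5726; ρ = a/c = 0.4288
Σ_{k=0}^{5} a^k/k! (terms k=0..5) = 1.00000 + 2.57260 + 3.30914 + 2.83770 + 1.82507 + 0.93904 = 12.48356
Tail: a^6/(6!(1−ρ)) = 289.89209/(720·0.5712) = 0.70484
P₀ = 1/(12.48356 + 0.70484) = 1/13.18840 = 0.075824

Final: 0.075824


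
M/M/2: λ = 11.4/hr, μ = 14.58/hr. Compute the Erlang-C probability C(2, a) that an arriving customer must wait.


a = λ/μ = 0.7819; ρ = a/2 = 0.3909
P₀ = 0.437870 (from M/M/c formula)
C(c,a) = [a^c/(c!(1−ρ))]·P₀ = [0.61136/(2·0.6091)]·0.437870
= 0.50189·0.437870 = 0.219763

Final: 0.219763


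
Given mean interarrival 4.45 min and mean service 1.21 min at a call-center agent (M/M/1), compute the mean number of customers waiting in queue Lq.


λ = 60/4.45 = 13.4831 /hr
μ = 60/1.21 = 49.5868 /hr
ρ = λ/μ = 13.4831/49.5868 = 0.2719
Lq = ρ²/(1−ρ) = 0.07394/0.7281 = 0.1015

Final: 0.1015


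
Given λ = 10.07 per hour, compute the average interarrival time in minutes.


Mean interarrival time = 1/λ = 1/10.07 hour = 0.09930 hour
In minutes: 0.09930 × 60 = 5.9583 min

Final: 5.9583 min


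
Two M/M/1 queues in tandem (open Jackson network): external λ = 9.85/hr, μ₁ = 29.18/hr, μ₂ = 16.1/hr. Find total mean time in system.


Each node sees arrival rate λ = 9.85/hr (tandem ⇒ throughput preserved).
W₁ = 1/(μ₁−λ) = 1/(29.18−9.85) = 0.05173 hr
W₂ = 1/(μ₂−λ) = 1/(16.1−9.85) = 0.16000 hr
W_total = W₁ + W₂ = 0.05173 + 0.16000 = 0.21173 hr

Final: 0.21173 hr


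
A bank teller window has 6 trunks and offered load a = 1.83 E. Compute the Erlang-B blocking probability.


B(c,a) = (a^c/c!) / Σ_{k=0}^{c} a^k/k!
a^6/6! = 0.052164
Σ terms (k=0..6): 1.00000 + 1.83000 + 1.67445 + 1.02141 + 0.46730 + 0.17103 + 0.05216 = 6.216357
B = 0.052164/6.216357 = 0.008391

Final: 0.008391


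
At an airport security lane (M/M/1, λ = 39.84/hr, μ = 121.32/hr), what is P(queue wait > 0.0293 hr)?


ρ = 39.84/121.32 = 0.3284
P(Wq > t) = ρ·e^{−(μ−λ)t} = 0.3284·e^{−2.3874}
= 0.3284·0.091872 = 0.030169

Final: 0.030169


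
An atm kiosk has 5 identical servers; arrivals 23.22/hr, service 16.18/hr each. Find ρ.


ρ = λ/(cμ) = 23.22/(5·16.18) = 23.22/80.90 = 0.2870

Final: 0.2870


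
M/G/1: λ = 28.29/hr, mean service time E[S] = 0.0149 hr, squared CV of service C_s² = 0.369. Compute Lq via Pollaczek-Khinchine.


ρ = λ·E[S] = 28.29·0.0149 = 0.4215
Lq = ρ²(1+C_s²)/(2(1−ρ)) = 0.1777·(1+0.369)/(2·0.5785)
= 0.1777·1.3690/1.1570 = 0.21024

Final: 0.21024


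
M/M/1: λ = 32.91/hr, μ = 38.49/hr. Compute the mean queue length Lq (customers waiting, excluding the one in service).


ρ = 32.91/38.49 = 0.8550
Lq = ρ²/(1−ρ) = 0.7311/0.1450 = 5.0428

Final: 5.0428


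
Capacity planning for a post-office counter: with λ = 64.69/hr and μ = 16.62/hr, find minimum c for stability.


Stability requires cμ > λ ⇔ c > λ/μ.
λ/μ = 64.69/16.62 = 3.8923
Minimum integer c = ⌊3.8923⌋ + 1 = 4
Check: 4·16.62 = 66.48 > 64.69, while 3·16.62 = 49.86 ≤ 64.69

Final: 4 servers


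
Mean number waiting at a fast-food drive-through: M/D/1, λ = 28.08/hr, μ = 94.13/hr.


ρ = 28.08/94.13 = 0.2983
M/D/1: Lq = ρ²/(2(1−ρ)) = 0.08899/(2·0.7017) = 0.06341

Final: 0.06341


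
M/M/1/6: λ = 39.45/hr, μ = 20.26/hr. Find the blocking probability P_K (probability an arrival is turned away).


ρ = λ/μ = 39.45/20.26 = 1.9472
P_K = (1−ρ)ρ^K/(1−ρ^(K+1)) = (-0.9472·54.506136)/(1 − 106.133617)
= -51.627481/-105.133617 = 0.491065

Final: 0.491065


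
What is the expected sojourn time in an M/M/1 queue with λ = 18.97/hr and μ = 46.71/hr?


W = 1/(μ−λ) = 1/(46.71 − 18.97) = 1/27.74 = 0.03605 hr

Final: 0.03605 hr


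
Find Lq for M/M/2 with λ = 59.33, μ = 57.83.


a = λ/μ = 1.0259; ρ = a/2 = 0.5130
P₀ = 0.321904
Lq = P₀·a^c·ρ / (c!·(1−ρ)²) = 0.321904·1.05255·0.5130/(2·0.23720)
= 0.36637

Final: 0.36637


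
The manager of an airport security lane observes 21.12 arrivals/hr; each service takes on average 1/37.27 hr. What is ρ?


ρ = λ/μ = 21.12/37.27 = 0.5667

Final: 0.5667


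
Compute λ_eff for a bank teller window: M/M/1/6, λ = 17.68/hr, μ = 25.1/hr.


ρ = 0.7044; P_K = (1−ρ)ρ^6/(1−ρ^7) = 0.039505
λ_eff = λ(1 − P_K) = 17.68·(1 − 0.039505) = 17.68·0.960495 = 16.9816 /hr

Final: 16.9816 /hr


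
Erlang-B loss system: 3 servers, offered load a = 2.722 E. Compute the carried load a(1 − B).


B(3,2.722) = 0.311582 (Erlang-B)
Carried load = a(1 − B) = 2.722·(1 − 0.311582) = 2.722·0.688418 = 1.8739 E

Final: 1.8739 Erlangs


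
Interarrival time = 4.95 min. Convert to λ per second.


λ = 1/(interarrival time) in consistent units.
1 second = 0.0166667 min, so λ = 0.0166667/4.95 = 0.003367 per second

Final: 0.003367 /sec


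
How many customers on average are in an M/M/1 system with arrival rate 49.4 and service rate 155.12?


ρ = λ/μ = 49.4/155.12 = 0.3185
L = ρ/(1−ρ) = 0.3185/(1 − 0.3185) = 0.3185/0.6815 = 0.4673

Final: 0.4673


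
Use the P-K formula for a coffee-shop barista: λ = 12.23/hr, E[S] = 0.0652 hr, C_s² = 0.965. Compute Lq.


ρ = λ·E[S] = 12.23·0.0652 = 0.7974
Lq = ρ²(1+C_s²)/(2(1−ρ)) = 0.6358·(1+0.965)/(2·0.2026)
= 0.6358·1.9650/0.4052 = 3.08342

Final: 3.08342


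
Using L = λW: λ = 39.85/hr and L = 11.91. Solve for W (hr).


W = L/λ = 11.91/39.85 = 0.2989 hr

Final: 0.2989 hr


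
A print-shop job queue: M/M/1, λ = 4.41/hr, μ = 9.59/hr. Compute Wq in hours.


ρ = 4.41/9.59 = 0.4599
Wq = ρ/(μ−λ) = 0.4599/(9.59 − 4.41) = 0.4599/5.18 = 0.08877 hr

Final: 0.08877 hr


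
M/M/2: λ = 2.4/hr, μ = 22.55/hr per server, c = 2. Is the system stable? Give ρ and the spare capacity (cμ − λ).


Total capacity cμ = 2·22.55 = 45.10/hr
ρ = λ/(cμ) = 2.4/45.10 = 0.05322
Stable ⇔ ρ < 1: YES
Spare capacity = cμ − λ = 45.10 − 2.4 = 42.70/hr

Final: ρ = 0.05322; stable; margin = 42.70/hr


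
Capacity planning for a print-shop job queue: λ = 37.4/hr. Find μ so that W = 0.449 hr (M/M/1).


W = 1/(μ−λ) ⇒ μ − λ = 1/W = 1/0.449 = 2.2272
μ = λ + 1/W = 37.4 + 2.2272 = 39.6272 per hr

Final: 39.6272 /hr


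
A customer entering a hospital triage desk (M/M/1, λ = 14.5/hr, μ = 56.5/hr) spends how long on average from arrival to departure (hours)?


W = 1/(μ−λ) = 1/(56.5 − 14.5) = 1/42.00 = 0.02381 hr

Final: 0.02381 hr


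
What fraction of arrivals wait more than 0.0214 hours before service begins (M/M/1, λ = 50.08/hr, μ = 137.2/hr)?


ρ = 50.08/137.2 = 0.3650
P(Wq > t) = ρ·e^{−(μ−λ)t} = 0.3650·e^{−1.8644}
= 0.3650·0.154994 = 0.056575

Final: 0.056575


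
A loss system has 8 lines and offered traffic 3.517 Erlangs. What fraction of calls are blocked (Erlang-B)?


B(c,a) = (a^c/c!) / Σ_{k=0}^{c} a^k/k!
a^8/8! = 0.580575
Σ terms (k=0..8): 1.00000 + 3.51700 + 6.18464 + 7.25046 + 6.37497 + 4.48415 + 2.62846 + 1.32061 + 0.58058 = 33.340887
B = 0.580575/33.340887 = 0.017413

Final: 0.017413


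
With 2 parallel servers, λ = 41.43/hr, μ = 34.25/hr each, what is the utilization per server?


ρ = λ/(cμ) = 41.43/(2·34.25) = 41.43/68.50 = 0.6048

Final: 0.6048


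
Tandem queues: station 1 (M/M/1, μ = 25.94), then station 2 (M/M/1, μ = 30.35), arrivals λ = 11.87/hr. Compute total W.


Each node sees arrival rate λ = 11.87/hr (tandem ⇒ throughput preserved).
W₁ = 1/(μ₁−λ) = 1/(25.94−11.87) = 0.07107 hr
W₂ = 1/(μ₂−λ) = 1/(30.35−11.87) = 0.05411 hr
W_total = W₁ + W₂ = 0.07107 + 0.05411 = 0.12519 hr

Final: 0.12519 hr


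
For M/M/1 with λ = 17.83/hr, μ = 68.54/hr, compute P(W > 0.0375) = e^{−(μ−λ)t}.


W ~ Exponential(μ−λ) for M/M/1.
μ − λ = 68.54 − 17.83 = 50.7100
P(W > t) = e^{−(μ−λ)t} = e^{−1.9016} = 0.149326

Final: 0.149326


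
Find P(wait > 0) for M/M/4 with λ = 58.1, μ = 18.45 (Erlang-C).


a = λ/μ = 3.1491; ρ = a/4 = 0.7873
P₀ = 0.029786 (from M/M/c formula)
C(c,a) = [a^c/(c!(1−ρ))]·P₀ = [98.33747/(24·0.2127)]·0.029786
= 19.26037·0.029786 = 0.573698

Final: 0.573698


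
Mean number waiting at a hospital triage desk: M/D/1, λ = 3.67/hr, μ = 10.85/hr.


ρ = 3.67/10.85 = 0.3382
M/D/1: Lq = ρ²/(2(1−ρ)) = 0.1144/(2·0.6618) = 0.08645

Final: 0.08645


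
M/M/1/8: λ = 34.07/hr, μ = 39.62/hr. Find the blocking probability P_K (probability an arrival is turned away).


ρ = λ/μ = 34.07/39.62 = 0.8599
P_K = (1−ρ)ρ^K/(1−ρ^(K+1)) = (0.1401·0.298993)/(1 − 0.257110)
= 0.041883/0.742890 = 0.056379

Final: 0.056379


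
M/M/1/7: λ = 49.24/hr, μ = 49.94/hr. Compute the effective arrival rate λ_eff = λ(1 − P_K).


ρ = 0.9860; P_K = (1−ρ)ρ^7/(1−ρ^8) = 0.118912
λ_eff = λ(1 − P_K) = 49.24·(1 − 0.118912) = 49.24·0.881088 = 43.3848 /hr

Final: 43.3848 /hr


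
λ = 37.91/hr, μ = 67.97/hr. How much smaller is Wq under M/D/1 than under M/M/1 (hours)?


ρ = 37.91/67.97 = 0.5577
Wq(M/M/1) = ρ/(μ−λ) = 0.5577/30.06 = 0.01855 hr
Wq(M/D/1) = ρ/(2(μ−λ)) = 0.009277 hr
Savings = 0.01855 − 0.009277 = 0.009277 hr

Final: 0.009277 hr


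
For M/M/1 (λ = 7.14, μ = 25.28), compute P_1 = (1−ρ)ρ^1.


ρ = 7.14/25.28 = 0.2824
P_n = (1−ρ)·ρ^n = (1 − 0.2824)·0.2824^1 = 0.7176·0.282437 = 0.202666

Final: 0.202666


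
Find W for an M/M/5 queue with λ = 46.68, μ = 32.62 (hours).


a = 1.4310; ρ = 0.2862; P₀ = 0.238769
Lq = P₀·a^c·ρ/(c!(1−ρ)²) = 0.006708
Wq = Lq/λ = 0.006708/46.68 = 0.0001437 hr
W = Wq + 1/μ = 0.0001437 + 0.03066 = 0.03080 hr

Final: 0.03080 hr


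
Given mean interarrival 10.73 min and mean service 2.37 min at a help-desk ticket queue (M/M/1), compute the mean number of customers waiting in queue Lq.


λ = 60/10.73 = 5.5918 /hr
μ = 60/2.37 = 25.3165 /hr
ρ = λ/μ = 5.5918/25.3165 = 0.2209
Lq = ρ²/(1−ρ) = 0.04879/0.7791 = 0.06262

Final: 0.06262


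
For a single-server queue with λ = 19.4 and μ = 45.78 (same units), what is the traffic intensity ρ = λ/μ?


ρ = λ/μ = 19.4/45.78 = 0.4238

Final: 0.4238


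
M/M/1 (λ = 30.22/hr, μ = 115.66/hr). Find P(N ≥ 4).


ρ = 30.22/115.66 = 0.2613
P(N ≥ n) = ρ^n = 0.2613^4 = 0.004661

Final: 0.004661


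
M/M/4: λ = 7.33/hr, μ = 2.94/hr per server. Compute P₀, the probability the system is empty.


a = λ/μ = 7.33/2.94 = 2.4932; ρ = a/c = 0.6233
Σ_{k=0}^{3} a^k/k! (terms k=0..3) = 1.00000 + 2.49320 + 3.10802 + 2.58297 = 9.18418
Tail: a^4/(4!(1−ρ)) = 38.63906/(24·0.3767) = 4.27385
P₀ = 1/(9.18418 + 4.27385) = 1/13.45803 = 0.074305

Final: 0.074305


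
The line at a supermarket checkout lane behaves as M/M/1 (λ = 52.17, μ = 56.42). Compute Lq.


ρ = 52.17/56.42 = 0.9247
Lq = ρ²/(1−ρ) = 0.8550/0.07533 = 11.3506

Final: 11.3506


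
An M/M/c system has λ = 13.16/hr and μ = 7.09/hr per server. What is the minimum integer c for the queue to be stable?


Stability requires cμ > λ ⇔ c > λ/μ.
λ/μ = 13.16/7.09 = 1.8561
Minimum integer c = ⌊1.8561⌋ + 1 = 2
Check: 2·7.09 = 14.18 > 13.16, while 1·7.09 = 7.09 ≤ 13.16

Final: 2 servers


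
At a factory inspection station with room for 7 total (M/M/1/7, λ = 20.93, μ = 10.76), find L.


ρ = 20.93/10.76 = 1.9452
L = ρ[1 − (K+1)ρ^K + Kρ^(K+1)] / [(1−ρ)(1−ρ^(K+1))]
Numerator: 1.9452·(1 − 8·105.365565 + 7·204.953650) = 1152.999911
Denominator: (-0.9452)·(-203.953650) = 192.770317
L = 1152.999911/192.770317 = 5.9812

Final: 5.9812


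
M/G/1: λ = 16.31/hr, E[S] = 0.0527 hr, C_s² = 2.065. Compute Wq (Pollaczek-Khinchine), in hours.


ρ = λ·E[S] = 16.31·0.0527 = 0.8595
E[S²] = E[S]²(1+C_s²) = 0.0527²·(1+2.065) = 0.008512
Wq = λ·E[S²]/(2(1−ρ)) = 16.31·0.008512/(2·0.1405) = 0.49421 hr

Final: 0.49421 hr


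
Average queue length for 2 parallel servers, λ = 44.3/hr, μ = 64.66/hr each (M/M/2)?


a = λ/μ = 0.6851; ρ = a/2 = 0.3426
P₀ = 0.489690
Lq = P₀·a^c·ρ / (c!·(1−ρ)²) = 0.489690·0.46939·0.3426/(2·0.43223)
= 0.09109

Final: 0.09109


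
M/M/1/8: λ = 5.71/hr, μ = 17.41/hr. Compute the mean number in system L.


ρ = 5.71/17.41 = 0.3280
L = ρ[1 − (K+1)ρ^K + Kρ^(K+1)] / [(1−ρ)(1−ρ^(K+1))]
Numerator: 0.3280·(1 − 9·0.0001339 + 8·0.00004391) = 0.327692
Denominator: (0.6720)·(0.999956) = 0.671998
L = 0.327692/0.671998 = 0.4876

Final: 0.4876


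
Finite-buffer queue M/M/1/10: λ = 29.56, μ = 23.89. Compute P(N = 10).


ρ = λ/μ = 29.56/23.89 = 1.2373
P_K = (1−ρ)ρ^K/(1−ρ^(K+1)) = (-0.2373·8.411681)/(1 − 10.408091)
= -1.996410/-9.408091 = 0.212201

Final: 0.212201


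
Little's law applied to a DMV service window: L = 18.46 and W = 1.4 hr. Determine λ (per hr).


λ = L/W = 18.46/1.4 = 13.1857 /hr

Final: 13.1857 /hr


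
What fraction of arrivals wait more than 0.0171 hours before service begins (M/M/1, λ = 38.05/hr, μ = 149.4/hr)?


ρ = 38.05/149.4 = 0.2547
P(Wq > t) = ρ·e^{−(μ−λ)t} = 0.2547·e^{−1.9041}
= 0.2547·0.148959 = 0.037938

Final: 0.037938


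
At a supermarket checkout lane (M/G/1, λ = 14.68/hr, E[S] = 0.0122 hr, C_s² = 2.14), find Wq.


ρ = λ·E[S] = 14.68·0.0122 = 0.1791
E[S²] = E[S]²(1+C_s²) = 0.0122²·(1+2.14) = 0.0004674
Wq = λ·E[S²]/(2(1−ρ)) = 14.68·0.0004674/(2·0.8209) = 0.004179 hr

Final: 0.004179 hr


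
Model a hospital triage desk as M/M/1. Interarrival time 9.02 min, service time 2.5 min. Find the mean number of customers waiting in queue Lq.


λ = 60/9.02 = 6.6519 /hr
μ = 60/2.5 = 24.0000 /hr
ρ = λ/μ = 6.6519/24.0000 = 0.2772
Lq = ρ²/(1−ρ) = 0.07682/0.7228 = 0.1063

Final: 0.1063


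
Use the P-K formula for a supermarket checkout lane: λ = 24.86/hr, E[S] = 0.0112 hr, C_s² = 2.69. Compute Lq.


ρ = λ·E[S] = 24.86·0.0112 = 0.2784
Lq = ρ²(1+C_s²)/(2(1−ρ)) = 0.07752·(1+2.69)/(2·0.7216)
= 0.07752·3.6900/1.4431 = 0.19822

Final: 0.19822


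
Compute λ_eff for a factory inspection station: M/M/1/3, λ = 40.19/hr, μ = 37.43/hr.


ρ = 1.0737; P_K = (1−ρ)ρ^3/(1−ρ^4) = 0.277277
λ_eff = λ(1 − P_K) = 40.19·(1 − 0.277277) = 40.19·0.722723 = 29.0462 /hr

Final: 29.0462 /hr


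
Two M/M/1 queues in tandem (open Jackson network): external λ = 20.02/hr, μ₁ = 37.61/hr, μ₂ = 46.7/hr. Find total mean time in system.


Each node sees arrival rate λ = 20.02/hr (tandem ⇒ throughput preserved).
W₁ = 1/(μ₁−λ) = 1/(37.61−20.02) = 0.05685 hr
W₂ = 1/(μ₂−λ) = 1/(46.7−20.02) = 0.03748 hr
W_total = W₁ + W₂ = 0.05685 + 0.03748 = 0.09433 hr

Final: 0.09433 hr


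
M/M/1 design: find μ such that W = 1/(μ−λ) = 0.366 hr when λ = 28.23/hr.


W = 1/(μ−λ) ⇒ μ − λ = 1/W = 1/0.366 = 2.7322
μ = λ + 1/W = 28.23 + 2.7322 = 30.9622 per hr

Final: 30.9622 /hr


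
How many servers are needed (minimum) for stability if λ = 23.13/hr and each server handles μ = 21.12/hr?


Stability requires cμ > λ ⇔ c > λ/μ.
λ/μ = 23.13/21.12 = 1.0952
Minimum integer c = ⌊1.0952⌋ + 1 = 2
Check: 2·21.12 = 42.24 > 23.13, while 1·21.12 = 21.12 ≤ 23.13

Final: 2 servers


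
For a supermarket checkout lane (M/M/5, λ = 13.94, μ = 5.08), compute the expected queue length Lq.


a = λ/μ = 2.7441; ρ = a/5 = 0.5488
P₀ = 0.061769
Lq = P₀·a^c·ρ / (c!·(1−ρ)²) = 0.061769·155.59488·0.5488/(120·0.20356)
= 0.21593

Final: 0.21593


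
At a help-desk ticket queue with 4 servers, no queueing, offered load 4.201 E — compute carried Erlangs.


B(4,4.201) = 0.329721 (Erlang-B)
Carried load = a(1 − B) = 4.201·(1 − 0.329721) = 4.201·0.670279 = 2.8158 E

Final: 2.8158 Erlangs


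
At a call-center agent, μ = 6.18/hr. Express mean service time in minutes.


Mean service time = 1/μ = 1/6.18 hour = 0.16181 hour
In minutes: 0.16181 × 60 = 9.7087 min

Final: 9.7087 min


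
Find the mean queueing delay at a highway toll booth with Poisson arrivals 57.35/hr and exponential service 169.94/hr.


ρ = 57.35/169.94 = 0.3375
Wq = ρ/(μ−λ) = 0.3375/(169.94 − 57.35) = 0.3375/112.59 = 0.002997 hr

Final: 0.002997 hr
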